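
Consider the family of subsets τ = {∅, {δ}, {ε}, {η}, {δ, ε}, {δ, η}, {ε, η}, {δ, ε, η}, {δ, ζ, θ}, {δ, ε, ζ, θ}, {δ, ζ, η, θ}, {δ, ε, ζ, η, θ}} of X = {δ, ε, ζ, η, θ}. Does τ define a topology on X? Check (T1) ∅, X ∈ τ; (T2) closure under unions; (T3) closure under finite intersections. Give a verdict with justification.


τ IS a topology on X.

Axiom (T1): ∅ ∈ τ? Yes; X ∈ τ? Yes.
Axiom (T2/T3): check pairwise unions and intersections of members of τ.
All pairwise intersections and unions checked — each lies in τ. Therefore τ satisfies (T1), (T2), (T3): it IS a topology on X.


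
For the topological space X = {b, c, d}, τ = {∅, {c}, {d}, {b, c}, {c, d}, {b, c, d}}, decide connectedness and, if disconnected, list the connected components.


(X, τ) is disconnected; components = [{d}, {b, c}].

Find clopen sets (U ∈ τ with X ∖ U ∈ τ):
  U = ∅, X ∖ U = {b, c, d} — both open, so U is clopen.
  U = {d}, X ∖ U = {b, c} — both open, so U is clopen.
  U = {b, c}, X ∖ U = {d} — both open, so U is clopen.
  U = {b, c, d}, X ∖ U = ∅ — both open, so U is clopen.
Nontrivial clopen(s) exist: e.g. {b, c}. So (X, τ) is disconnected.
Compute connected components by grouping points that agree on all clopens:
  component: {d}
  component: {b, c}


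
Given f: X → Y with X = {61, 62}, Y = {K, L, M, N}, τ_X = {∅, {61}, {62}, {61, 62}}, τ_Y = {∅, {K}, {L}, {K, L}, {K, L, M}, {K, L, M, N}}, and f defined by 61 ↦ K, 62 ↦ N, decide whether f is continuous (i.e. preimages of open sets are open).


f IS continuous.

Compute f^{-1}(U) for each U ∈ τ_Y:
  U = ∅: f^{-1}(U) = ∅ ∈ τ_X ✓.
  U = {K}: f^{-1}(U) = {61} ∈ τ_X ✓.
  U = {L}: f^{-1}(U) = ∅ ∈ τ_X ✓.
  U = {K, L}: f^{-1}(U) = {61} ∈ τ_X ✓.
  U = {K, L, M}: f^{-1}(U) = {61} ∈ τ_X ✓.
  U = {K, L, M, N}: f^{-1}(U) = {61, 62} ∈ τ_X ✓.
Every preimage lies in τ_X, so f IS continuous.


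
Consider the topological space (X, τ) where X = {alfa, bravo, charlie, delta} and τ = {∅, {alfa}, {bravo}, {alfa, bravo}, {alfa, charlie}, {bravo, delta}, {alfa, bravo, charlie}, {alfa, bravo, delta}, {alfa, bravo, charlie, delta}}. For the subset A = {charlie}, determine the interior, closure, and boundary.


int(A) = ∅, cl(A) = {charlie}, ∂A = {charlie}.

Closed sets in (X, τ) are complements of opens:
  closed(X, τ) = {∅, {charlie}, {delta}, {alfa, charlie}, {bravo, delta}, {charlie, delta}, {alfa, charlie, delta}, {bravo, charlie, delta}, {alfa, bravo, charlie, delta}}.
int(A) = ⋃ {U ∈ τ : U ⊆ A}. Opens contained in A: ∅.
Taking the union of these: int(A) = ∅.
cl(A) = ⋂ {C closed : A ⊆ C}. Closed sets containing A: {charlie}, {alfa, charlie}, {charlie, delta}, {alfa, charlie, delta}, {bravo, charlie, delta}, {alfa, bravo, charlie, delta}.
Intersecting these: cl(A) = {charlie}.
∂A = cl(A) ∖ int(A) = {charlie} ∖ ∅ = {charlie}.


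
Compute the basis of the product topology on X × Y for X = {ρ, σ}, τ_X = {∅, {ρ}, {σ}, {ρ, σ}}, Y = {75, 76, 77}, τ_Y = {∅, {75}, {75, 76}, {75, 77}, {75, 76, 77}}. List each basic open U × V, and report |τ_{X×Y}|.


Basis B = {∅ × ∅, {ρ} × {75}, {σ} × {75}, {ρ} × {75, 76}, {ρ} × {75, 77}, {ρ, σ} × {75}, {σ} × {75, 76}, {σ} × {75, 77}, {ρ} × {75, 76, 77}, {σ} × {75, 76, 77}, {ρ, σ} × {75, 76}, {ρ, σ} × {75, 77}, {ρ, σ} × {75, 76, 77}}; |τ_{X×Y}| = 25.

Enumerate products U × V with U ∈ τ_X, V ∈ τ_Y (deduplicated):
  ∅ × ∅ = {} (∅)
  {ρ} × {75} = {(ρ,75)}
  {σ} × {75} = {(σ,75)}
  {ρ} × {75, 76} = {(ρ,75), (ρ,76)}
  {ρ} × {75, 77} = {(ρ,75), (ρ,77)}
  {ρ, σ} × {75} = {(ρ,75), (σ,75)}
  {σ} × {75, 76} = {(σ,75), (σ,76)}
  {σ} × {75, 77} = {(σ,75), (σ,77)}
  {ρ} × {75, 76, 77} = {(ρ,75), (ρ,76), (ρ,77)}
  {σ} × {75, 76, 77} = {(σ,75), (σ,76), (σ,77)}
  {ρ, σ} × {75, 76} = {(ρ,75), (ρ,76), (σ,75), (σ,76)}
  {ρ, σ} × {75, 77} = {(ρ,75), (ρ,77), (σ,75), (σ,77)}
  {ρ, σ} × {75, 76, 77} = {(ρ,75), (ρ,76), (ρ,77), (σ,75), (σ,76), (σ,77)}
These 13 distinct sets form the basis B.
Close under arbitrary unions to get τ_{X×Y}; counting gives |τ_{X×Y}| = 25.


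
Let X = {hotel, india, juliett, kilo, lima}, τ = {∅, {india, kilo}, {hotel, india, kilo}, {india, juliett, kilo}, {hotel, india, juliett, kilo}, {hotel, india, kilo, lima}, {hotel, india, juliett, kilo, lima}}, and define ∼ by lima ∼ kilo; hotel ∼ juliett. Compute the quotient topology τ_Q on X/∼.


X/∼ = {[hotel=juliett], [india], [kilo=lima]}; |τ_Q| = 2.

Equivalence classes: [hotel=juliett], [india], [kilo=lima].
Quotient map π: X → X/∼ sends hotel ↦ [hotel=juliett], india ↦ [india], juliett ↦ [hotel=juliett], kilo ↦ [kilo=lima], lima ↦ [kilo=lima].
For each subset V ⊆ X/∼, compute π^{-1}(V) ⊆ X and check whether π^{-1}(V) ∈ τ. V is open in τ_Q iff π^{-1}(V) ∈ τ.
  V = {}: π^{-1}(V) = ∅ ∈ τ ✓.
  V = {[hotel=juliett]}: π^{-1}(V) = {hotel, juliett} ∉ τ ✗.
  V = {[india]}: π^{-1}(V) = {india} ∉ τ ✗.
  V = {[hotel=juliett], [india]}: π^{-1}(V) = {hotel, india, juliett} ∉ τ ✗.
  V = {[kilo=lima]}: π^{-1}(V) = {kilo, lima} ∉ τ ✗.
  V = {[hotel=juliett], [kilo=lima]}: π^{-1}(V) = {hotel, juliett, kilo, lima} ∉ τ ✗.
  V = {[india], [kilo=lima]}: π^{-1}(V) = {india, kilo, lima} ∉ τ ✗.
  V = {[hotel=juliett], [india], [kilo=lima]}: π^{-1}(V) = {hotel, india, juliett, kilo, lima} ∈ τ ✓.
Open sets in the quotient: τ_Q = {{}, {[hotel=juliett], [india], [kilo=lima]}} (2 elements).


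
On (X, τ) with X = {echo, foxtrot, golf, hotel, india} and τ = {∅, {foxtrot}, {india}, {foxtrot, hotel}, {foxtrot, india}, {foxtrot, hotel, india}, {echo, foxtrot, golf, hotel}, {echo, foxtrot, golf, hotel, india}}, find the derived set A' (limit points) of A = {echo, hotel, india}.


A' = {echo, golf}

For each x ∈ X, list the open sets U ∈ τ with x ∈ U, then check whether U ∩ (A ∖ {x}) ≠ ∅ for every such U.
  x = echo: opens ∋ x are {echo, foxtrot, golf, hotel}, {echo, foxtrot, golf, hotel, india}; each meets A ∖ {echo}, so x IS a limit point.
  x = foxtrot: open {foxtrot} ∋ x has {foxtrot} ∩ (A ∖ {foxtrot}) = ∅, so x is NOT a limit point.
  x = golf: opens ∋ x are {echo, foxtrot, golf, hotel}, {echo, foxtrot, golf, hotel, india}; each meets A ∖ {golf}, so x IS a limit point.
  x = hotel: open {foxtrot, hotel} ∋ x has {foxtrot, hotel} ∩ (A ∖ {hotel}) = ∅, so x is NOT a limit point.
  x = india: open {india} ∋ x has {india} ∩ (A ∖ {india}) = ∅, so x is NOT a limit point.
Collecting: A' = {echo, golf}.


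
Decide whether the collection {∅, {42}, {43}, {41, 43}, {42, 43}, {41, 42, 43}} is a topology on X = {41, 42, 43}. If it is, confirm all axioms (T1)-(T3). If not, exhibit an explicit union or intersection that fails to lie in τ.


τ IS a topology on X.

Axiom (T1): ∅ ∈ τ? Yes; X ∈ τ? Yes.
Axiom (T2/T3): check pairwise unions and intersections of members of τ.
All pairwise intersections and unions checked — each lies in τ. Therefore τ satisfies (T1), (T2), (T3): it IS a topology on X.


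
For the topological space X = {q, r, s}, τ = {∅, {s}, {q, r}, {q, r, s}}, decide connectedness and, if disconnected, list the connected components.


(X, τ) is disconnected; components = [{s}, {q, r}].

Find clopen sets (U ∈ τ with X ∖ U ∈ τ):
  U = ∅, X ∖ U = {q, r, s} — both open, so U is clopen.
  U = {s}, X ∖ U = {q, r} — both open, so U is clopen.
  U = {q, r}, X ∖ U = {s} — both open, so U is clopen.
  U = {q, r, s}, X ∖ U = ∅ — both open, so U is clopen.
Nontrivial clopen(s) exist: e.g. {q, r}. So (X, τ) is disconnected.
Compute connected components by grouping points that agree on all clopens:
  component: {s}
  component: {q, r}


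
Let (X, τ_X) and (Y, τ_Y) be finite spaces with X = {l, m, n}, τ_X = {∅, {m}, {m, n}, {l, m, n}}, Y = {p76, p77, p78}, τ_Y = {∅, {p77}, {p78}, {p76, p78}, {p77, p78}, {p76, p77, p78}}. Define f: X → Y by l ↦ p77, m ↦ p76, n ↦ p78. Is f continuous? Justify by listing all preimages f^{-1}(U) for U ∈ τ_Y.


f is NOT continuous.

Compute f^{-1}(U) for each U ∈ τ_Y:
  U = ∅: f^{-1}(U) = ∅ ∈ τ_X ✓.
  U = {p77}: f^{-1}(U) = {l} ∉ τ_X ✗.
  U = {p78}: f^{-1}(U) = {n} ∉ τ_X ✗.
  U = {p76, p78}: f^{-1}(U) = {m, n} ∈ τ_X ✓.
  U = {p77, p78}: f^{-1}(U) = {l, n} ∉ τ_X ✗.
  U = {p76, p77, p78}: f^{-1}(U) = {l, m, n} ∈ τ_X ✓.
Found U = {p77} with f^{-1}(U) = {l} not in τ_X. Therefore f is NOT continuous.


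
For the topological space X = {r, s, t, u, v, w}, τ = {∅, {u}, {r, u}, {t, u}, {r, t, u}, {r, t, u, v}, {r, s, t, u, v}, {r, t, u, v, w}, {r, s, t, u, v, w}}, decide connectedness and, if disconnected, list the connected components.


(X, τ) is connected.

Find clopen sets (U ∈ τ with X ∖ U ∈ τ):
  U = ∅, X ∖ U = {r, s, t, u, v, w} — both open, so U is clopen.
  U = {r, s, t, u, v, w}, X ∖ U = ∅ — both open, so U is clopen.
Only trivial clopens (∅ and X) exist, so (X, τ) is connected.
Compute connected components by grouping points that agree on all clopens:
  component: {r, s, t, u, v, w}


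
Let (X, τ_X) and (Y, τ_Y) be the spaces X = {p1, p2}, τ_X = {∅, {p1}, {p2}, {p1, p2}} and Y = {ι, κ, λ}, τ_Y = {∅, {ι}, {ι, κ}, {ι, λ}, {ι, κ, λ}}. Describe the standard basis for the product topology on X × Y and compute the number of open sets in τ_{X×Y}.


Basis B = {∅ × ∅, {p1} × {ι}, {p2} × {ι}, {p1} × {ι, κ}, {p1} × {ι, λ}, {p1, p2} × {ι}, {p2} × {ι, κ}, {p2} × {ι, λ}, {p1} × {ι, κ, λ}, {p2} × {ι, κ, λ}, {p1, p2} × {ι, κ}, {p1, p2} × {ι, λ}, {p1, p2} × {ι, κ, λ}}; |τ_{X×Y}| = 25.

Enumerate products U × V with U ∈ τ_X, V ∈ τ_Y (deduplicated):
  ∅ × ∅ = {} (∅)
  {p1} × {ι} = {(p1,ι)}
  {p2} × {ι} = {(p2,ι)}
  {p1} × {ι, κ} = {(p1,ι), (p1,κ)}
  {p1} × {ι, λ} = {(p1,ι), (p1,λ)}
  {p1, p2} × {ι} = {(p1,ι), (p2,ι)}
  {p2} × {ι, κ} = {(p2,ι), (p2,κ)}
  {p2} × {ι, λ} = {(p2,ι), (p2,λ)}
  {p1} × {ι, κ, λ} = {(p1,ι), (p1,κ), (p1,λ)}
  {p2} × {ι, κ, λ} = {(p2,ι), (p2,κ), (p2,λ)}
  {p1, p2} × {ι, κ} = {(p1,ι), (p1,κ), (p2,ι), (p2,κ)}
  {p1, p2} × {ι, λ} = {(p1,ι), (p1,λ), (p2,ι), (p2,λ)}
  {p1, p2} × {ι, κ, λ} = {(p1,ι), (p1,κ), (p1,λ), (p2,ι), (p2,κ), (p2,λ)}
These 13 distinct sets form the basis B.
Close under arbitrary unions to get τ_{X×Y}; counting gives |τ_{X×Y}| = 25.


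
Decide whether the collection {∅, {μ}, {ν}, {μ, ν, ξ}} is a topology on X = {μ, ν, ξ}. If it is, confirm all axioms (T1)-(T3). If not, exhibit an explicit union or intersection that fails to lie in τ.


τ is NOT a topology on X.

Axiom (T1): ∅ ∈ τ? Yes; X ∈ τ? Yes.
Axiom (T2/T3): check pairwise unions and intersections of members of τ.
Counterexample for (T2): {μ} ∪ {ν} = {μ, ν} ∉ τ. Therefore τ is NOT a topology.


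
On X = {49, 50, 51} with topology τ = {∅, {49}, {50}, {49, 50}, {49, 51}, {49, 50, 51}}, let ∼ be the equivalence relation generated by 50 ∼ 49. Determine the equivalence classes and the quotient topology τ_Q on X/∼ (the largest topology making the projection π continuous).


X/∼ = {[49=50], [51]}; |τ_Q| = 3.

Equivalence classes: [49=50], [51].
Quotient map π: X → X/∼ sends 49 ↦ [49=50], 50 ↦ [49=50], 51 ↦ [51].
For each subset V ⊆ X/∼, compute π^{-1}(V) ⊆ X and check whether π^{-1}(V) ∈ τ. V is open in τ_Q iff π^{-1}(V) ∈ τ.
  V = {}: π^{-1}(V) = ∅ ∈ τ ✓.
  V = {[49=50]}: π^{-1}(V) = {49, 50} ∈ τ ✓.
  V = {[51]}: π^{-1}(V) = {51} ∉ τ ✗.
  V = {[49=50], [51]}: π^{-1}(V) = {49, 50, 51} ∈ τ ✓.
Open sets in the quotient: τ_Q = {{}, {[49=50]}, {[49=50], [51]}} (3 elements).


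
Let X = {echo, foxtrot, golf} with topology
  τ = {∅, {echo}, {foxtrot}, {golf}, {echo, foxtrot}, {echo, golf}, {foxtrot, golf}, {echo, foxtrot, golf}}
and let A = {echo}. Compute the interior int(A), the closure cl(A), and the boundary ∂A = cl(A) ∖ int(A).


int(A) = {echo}, cl(A) = {echo}, ∂A = ∅.

Closed sets in (X, τ) are complements of opens:
  closed(X, τ) = {∅, {echo}, {foxtrot}, {golf}, {echo, foxtrot}, {echo, golf}, {foxtrot, golf}, {echo, foxtrot, golf}}.
int(A) = ⋃ {U ∈ τ : U ⊆ A}. Opens contained in A: ∅, {echo}.
Taking the union of these: int(A) = {echo}.
cl(A) = ⋂ {C closed : A ⊆ C}. Closed sets containing A: {echo}, {echo, foxtrot}, {echo, golf}, {echo, foxtrot, golf}.
Intersecting these: cl(A) = {echo}.
∂A = cl(A) ∖ int(A) = {echo} ∖ {echo} = ∅.


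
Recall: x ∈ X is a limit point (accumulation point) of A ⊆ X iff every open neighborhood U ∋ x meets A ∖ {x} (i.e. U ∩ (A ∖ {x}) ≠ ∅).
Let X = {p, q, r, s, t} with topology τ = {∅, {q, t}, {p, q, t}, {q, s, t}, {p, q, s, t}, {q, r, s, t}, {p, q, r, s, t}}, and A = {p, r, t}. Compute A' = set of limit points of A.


A' = {p, q, r, s}

For each x ∈ X, list the open sets U ∈ τ with x ∈ U, then check whether U ∩ (A ∖ {x}) ≠ ∅ for every such U.
  x = p: opens ∋ x are {p, q, t}, {p, q, s, t}, {p, q, r, s, t}; each meets A ∖ {p}, so x IS a limit point.
  x = q: opens ∋ x are {q, t}, {p, q, t}, {q, s, t}, {p, q, s, t}, {q, r, s, t}, {p, q, r, s, t}; each meets A ∖ {q}, so x IS a limit point.
  x = r: opens ∋ x are {q, r, s, t}, {p, q, r, s, t}; each meets A ∖ {r}, so x IS a limit point.
  x = s: opens ∋ x are {q, s, t}, {p, q, s, t}, {q, r, s, t}, {p, q, r, s, t}; each meets A ∖ {s}, so x IS a limit point.
  x = t: open {q, t} ∋ x has {q, t} ∩ (A ∖ {t}) = ∅, so x is NOT a limit point.
Collecting: A' = {p, q, r, s}.


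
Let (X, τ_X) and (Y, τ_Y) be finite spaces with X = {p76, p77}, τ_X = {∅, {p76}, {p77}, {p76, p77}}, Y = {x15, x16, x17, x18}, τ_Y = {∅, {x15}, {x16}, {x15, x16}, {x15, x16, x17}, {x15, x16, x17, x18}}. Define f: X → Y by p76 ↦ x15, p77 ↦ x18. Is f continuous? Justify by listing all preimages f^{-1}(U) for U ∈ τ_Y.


f IS continuous.

Compute f^{-1}(U) for each U ∈ τ_Y:
  U = ∅: f^{-1}(U) = ∅ ∈ τ_X ✓.
  U = {x15}: f^{-1}(U) = {p76} ∈ τ_X ✓.
  U = {x16}: f^{-1}(U) = ∅ ∈ τ_X ✓.
  U = {x15, x16}: f^{-1}(U) = {p76} ∈ τ_X ✓.
  U = {x15, x16, x17}: f^{-1}(U) = {p76} ∈ τ_X ✓.
  U = {x15, x16, x17, x18}: f^{-1}(U) = {p76, p77} ∈ τ_X ✓.
Every preimage lies in τ_X, so f IS continuous.


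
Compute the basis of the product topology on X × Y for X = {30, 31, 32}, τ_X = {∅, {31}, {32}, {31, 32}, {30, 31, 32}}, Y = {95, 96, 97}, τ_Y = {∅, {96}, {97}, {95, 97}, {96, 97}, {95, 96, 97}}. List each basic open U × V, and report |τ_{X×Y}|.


Basis B = {∅ × ∅, {31} × {96}, {31} × {97}, {32} × {96}, {32} × {97}, {31} × {95, 97}, {31} × {96, 97}, {31, 32} × {96}, {31, 32} × {97}, {32} × {95, 97}, {32} × {96, 97}, {30, 31, 32} × {96}, {30, 31, 32} × {97}, {31} × {95, 96, 97}, {32} × {95, 96, 97}, {31, 32} × {95, 97}, {31, 32} × {96, 97}, {30, 31, 32} × {95, 97}, {30, 31, 32} × {96, 97}, {31, 32} × {95, 96, 97}, {30, 31, 32} × {95, 96, 97}}; |τ_{X×Y}| = 70.

Enumerate products U × V with U ∈ τ_X, V ∈ τ_Y (deduplicated):
  ∅ × ∅ = {} (∅)
  {31} × {96} = {(31,96)}
  {31} × {97} = {(31,97)}
  {32} × {96} = {(32,96)}
  {32} × {97} = {(32,97)}
  {31} × {95, 97} = {(31,95), (31,97)}
  {31} × {96, 97} = {(31,96), (31,97)}
  {31, 32} × {96} = {(31,96), (32,96)}
  {31, 32} × {97} = {(31,97), (32,97)}
  {32} × {95, 97} = {(32,95), (32,97)}
  {32} × {96, 97} = {(32,96), (32,97)}
  {30, 31, 32} × {96} = {(30,96), (31,96), (32,96)}
  {30, 31, 32} × {97} = {(30,97), (31,97), (32,97)}
  {31} × {95, 96, 97} = {(31,95), (31,96), (31,97)}
  {32} × {95, 96, 97} = {(32,95), (32,96), (32,97)}
  {31, 32} × {95, 97} = {(31,95), (31,97), (32,95), (32,97)}
  {31, 32} × {96, 97} = {(31,96), (31,97), (32,96), (32,97)}
  {30, 31, 32} × {95, 97} = {(30,95), (30,97), (31,95), (31,97), (32,95), (32,97)}
  {30, 31, 32} × {96, 97} = {(30,96), (30,97), (31,96), (31,97), (32,96), (32,97)}
  {31, 32} × {95, 96, 97} = {(31,95), (31,96), (31,97), (32,95), (32,96), (32,97)}
  {30, 31, 32} × {95, 96, 97} = {(30,95), (30,96), (30,97), (31,95), (31,96), (31,97), (32,95), (32,96), (32,97)}
These 21 distinct sets form the basis B.
Close under arbitrary unions to get τ_{X×Y}; counting gives |τ_{X×Y}| = 70.


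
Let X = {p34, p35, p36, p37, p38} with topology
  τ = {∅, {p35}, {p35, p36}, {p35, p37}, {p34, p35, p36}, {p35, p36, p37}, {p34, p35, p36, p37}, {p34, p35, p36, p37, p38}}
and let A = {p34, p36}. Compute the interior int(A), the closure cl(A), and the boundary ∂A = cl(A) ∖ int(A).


int(A) = ∅, cl(A) = {p34, p36, p38}, ∂A = {p34, p36, p38}.

Closed sets in (X, τ) are complements of opens:
  closed(X, τ) = {∅, {p38}, {p34, p38}, {p37, p38}, {p34, p36, p38}, {p34, p37, p38}, {p34, p36, p37, p38}, {p34, p35, p36, p37, p38}}.
int(A) = ⋃ {U ∈ τ : U ⊆ A}. Opens contained in A: ∅.
Taking the union of these: int(A) = ∅.
cl(A) = ⋂ {C closed : A ⊆ C}. Closed sets containing A: {p34, p36, p38}, {p34, p36, p37, p38}, {p34, p35, p36, p37, p38}.
Intersecting these: cl(A) = {p34, p36, p38}.
∂A = cl(A) ∖ int(A) = {p34, p36, p38} ∖ ∅ = {p34, p36, p38}.


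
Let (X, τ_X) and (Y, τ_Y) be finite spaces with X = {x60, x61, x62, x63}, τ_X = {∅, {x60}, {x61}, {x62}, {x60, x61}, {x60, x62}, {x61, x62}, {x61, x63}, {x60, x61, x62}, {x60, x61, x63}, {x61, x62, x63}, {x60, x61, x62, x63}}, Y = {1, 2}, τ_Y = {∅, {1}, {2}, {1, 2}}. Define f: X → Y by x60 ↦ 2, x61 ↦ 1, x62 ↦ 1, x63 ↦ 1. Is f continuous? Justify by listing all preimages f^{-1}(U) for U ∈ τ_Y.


f IS continuous.

Compute f^{-1}(U) for each U ∈ τ_Y:
  U = ∅: f^{-1}(U) = ∅ ∈ τ_X ✓.
  U = {1}: f^{-1}(U) = {x61, x62, x63} ∈ τ_X ✓.
  U = {2}: f^{-1}(U) = {x60} ∈ τ_X ✓.
  U = {1, 2}: f^{-1}(U) = {x60, x61, x62, x63} ∈ τ_X ✓.
Every preimage lies in τ_X, so f IS continuous.


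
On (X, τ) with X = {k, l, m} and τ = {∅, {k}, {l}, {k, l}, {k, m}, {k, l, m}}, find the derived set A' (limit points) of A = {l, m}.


A' = ∅

For each x ∈ X, list the open sets U ∈ τ with x ∈ U, then check whether U ∩ (A ∖ {x}) ≠ ∅ for every such U.
  x = k: open {k} ∋ x has {k} ∩ (A ∖ {k}) = ∅, so x is NOT a limit point.
  x = l: open {l} ∋ x has {l} ∩ (A ∖ {l}) = ∅, so x is NOT a limit point.
  x = m: open {k, m} ∋ x has {k, m} ∩ (A ∖ {m}) = ∅, so x is NOT a limit point.
Collecting: A' = ∅.


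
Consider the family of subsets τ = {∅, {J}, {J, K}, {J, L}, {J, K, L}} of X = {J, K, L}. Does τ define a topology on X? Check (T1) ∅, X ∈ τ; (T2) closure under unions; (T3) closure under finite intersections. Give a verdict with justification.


τ IS a topology on X.

Axiom (T1): ∅ ∈ τ? Yes; X ∈ τ? Yes.
Axiom (T2/T3): check pairwise unions and intersections of members of τ.
All pairwise intersections and unions checked — each lies in τ. Therefore τ satisfies (T1), (T2), (T3): it IS a topology on X.


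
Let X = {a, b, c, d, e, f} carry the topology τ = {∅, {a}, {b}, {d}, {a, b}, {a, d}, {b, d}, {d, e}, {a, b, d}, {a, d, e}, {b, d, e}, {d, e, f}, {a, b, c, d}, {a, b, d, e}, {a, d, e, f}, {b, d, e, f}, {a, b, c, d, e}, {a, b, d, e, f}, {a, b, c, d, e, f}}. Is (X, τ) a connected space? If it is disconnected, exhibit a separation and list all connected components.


(X, τ) is connected.

Find clopen sets (U ∈ τ with X ∖ U ∈ τ):
  U = ∅, X ∖ U = {a, b, c, d, e, f} — both open, so U is clopen.
  U = {a, b, c, d, e, f}, X ∖ U = ∅ — both open, so U is clopen.
Only trivial clopens (∅ and X) exist, so (X, τ) is connected.
Compute connected components by grouping points that agree on all clopens:
  component: {a, b, c, d, e, f}


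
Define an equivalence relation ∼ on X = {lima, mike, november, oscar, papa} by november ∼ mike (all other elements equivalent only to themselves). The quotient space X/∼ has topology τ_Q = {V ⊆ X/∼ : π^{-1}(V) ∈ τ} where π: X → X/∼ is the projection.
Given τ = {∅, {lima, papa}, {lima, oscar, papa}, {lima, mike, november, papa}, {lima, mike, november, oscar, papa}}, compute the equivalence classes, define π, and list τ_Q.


X/∼ = {[lima], [mike=november], [oscar], [papa]}; |τ_Q| = 5.

Equivalence classes: [lima], [mike=november], [oscar], [papa].
Quotient map π: X → X/∼ sends lima ↦ [lima], mike ↦ [mike=november], november ↦ [mike=november], oscar ↦ [oscar], papa ↦ [papa].
For each subset V ⊆ X/∼, compute π^{-1}(V) ⊆ X and check whether π^{-1}(V) ∈ τ. V is open in τ_Q iff π^{-1}(V) ∈ τ.
  V = {}: π^{-1}(V) = ∅ ∈ τ ✓.
  V = {[lima]}: π^{-1}(V) = {lima} ∉ τ ✗.
  V = {[mike=november]}: π^{-1}(V) = {mike, november} ∉ τ ✗.
  V = {[lima], [mike=november]}: π^{-1}(V) = {lima, mike, november} ∉ τ ✗.
  V = {[oscar]}: π^{-1}(V) = {oscar} ∉ τ ✗.
  V = {[lima], [oscar]}: π^{-1}(V) = {lima, oscar} ∉ τ ✗.
  V = {[mike=november], [oscar]}: π^{-1}(V) = {mike, november, oscar} ∉ τ ✗.
  V = {[lima], [mike=november], [oscar]}: π^{-1}(V) = {lima, mike, november, oscar} ∉ τ ✗.
  V = {[papa]}: π^{-1}(V) = {papa} ∉ τ ✗.
  V = {[lima], [papa]}: π^{-1}(V) = {lima, papa} ∈ τ ✓.
  V = {[mike=november], [papa]}: π^{-1}(V) = {mike, november, papa} ∉ τ ✗.
  V = {[lima], [mike=november], [papa]}: π^{-1}(V) = {lima, mike, november, papa} ∈ τ ✓.
  V = {[oscar], [papa]}: π^{-1}(V) = {oscar, papa} ∉ τ ✗.
  V = {[lima], [oscar], [papa]}: π^{-1}(V) = {lima, oscar, papa} ∈ τ ✓.
  V = {[mike=november], [oscar], [papa]}: π^{-1}(V) = {mike, november, oscar, papa} ∉ τ ✗.
  V = {[lima], [mike=november], [oscar], [papa]}: π^{-1}(V) = {lima, mike, november, oscar, papa} ∈ τ ✓.
Open sets in the quotient: τ_Q = {{}, {[lima], [papa]}, {[lima], [mike=november], [papa]}, {[lima], [oscar], [papa]}, {[lima], [mike=november], [oscar], [papa]}} (5 elements).


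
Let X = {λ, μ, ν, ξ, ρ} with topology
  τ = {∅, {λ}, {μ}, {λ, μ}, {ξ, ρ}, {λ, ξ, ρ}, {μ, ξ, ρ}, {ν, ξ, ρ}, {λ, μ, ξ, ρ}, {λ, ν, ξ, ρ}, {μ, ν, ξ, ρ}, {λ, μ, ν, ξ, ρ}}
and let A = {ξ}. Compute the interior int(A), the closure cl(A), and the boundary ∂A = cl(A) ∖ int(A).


int(A) = ∅, cl(A) = {ν, ξ, ρ}, ∂A = {ν, ξ, ρ}.

Closed sets in (X, τ) are complements of opens:
  closed(X, τ) = {∅, {λ}, {μ}, {ν}, {λ, μ}, {λ, ν}, {μ, ν}, {λ, μ, ν}, {ν, ξ, ρ}, {λ, ν, ξ, ρ}, {μ, ν, ξ, ρ}, {λ, μ, ν, ξ, ρ}}.
int(A) = ⋃ {U ∈ τ : U ⊆ A}. Opens contained in A: ∅.
Taking the union of these: int(A) = ∅.
cl(A) = ⋂ {C closed : A ⊆ C}. Closed sets containing A: {ν, ξ, ρ}, {λ, ν, ξ, ρ}, {μ, ν, ξ, ρ}, {λ, μ, ν, ξ, ρ}.
Intersecting these: cl(A) = {ν, ξ, ρ}.
∂A = cl(A) ∖ int(A) = {ν, ξ, ρ} ∖ ∅ = {ν, ξ, ρ}.


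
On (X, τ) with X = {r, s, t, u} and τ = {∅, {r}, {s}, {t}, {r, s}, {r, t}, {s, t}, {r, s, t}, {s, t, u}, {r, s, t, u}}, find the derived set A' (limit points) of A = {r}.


A' = ∅

For each x ∈ X, list the open sets U ∈ τ with x ∈ U, then check whether U ∩ (A ∖ {x}) ≠ ∅ for every such U.
  x = r: open {r} ∋ x has {r} ∩ (A ∖ {r}) = ∅, so x is NOT a limit point.
  x = s: open {s} ∋ x has {s} ∩ (A ∖ {s}) = ∅, so x is NOT a limit point.
  x = t: open {t} ∋ x has {t} ∩ (A ∖ {t}) = ∅, so x is NOT a limit point.
  x = u: open {s, t, u} ∋ x has {s, t, u} ∩ (A ∖ {u}) = ∅, so x is NOT a limit point.
Collecting: A' = ∅.


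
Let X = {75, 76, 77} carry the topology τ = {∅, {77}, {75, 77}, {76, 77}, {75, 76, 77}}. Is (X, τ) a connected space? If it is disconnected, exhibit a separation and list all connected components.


(X, τ) is connected.

Find clopen sets (U ∈ τ with X ∖ U ∈ τ):
  U = ∅, X ∖ U = {75, 76, 77} — both open, so U is clopen.
  U = {75, 76, 77}, X ∖ U = ∅ — both open, so U is clopen.
Only trivial clopens (∅ and X) exist, so (X, τ) is connected.
Compute connected components by grouping points that agree on all clopens:
  component: {75, 76, 77}


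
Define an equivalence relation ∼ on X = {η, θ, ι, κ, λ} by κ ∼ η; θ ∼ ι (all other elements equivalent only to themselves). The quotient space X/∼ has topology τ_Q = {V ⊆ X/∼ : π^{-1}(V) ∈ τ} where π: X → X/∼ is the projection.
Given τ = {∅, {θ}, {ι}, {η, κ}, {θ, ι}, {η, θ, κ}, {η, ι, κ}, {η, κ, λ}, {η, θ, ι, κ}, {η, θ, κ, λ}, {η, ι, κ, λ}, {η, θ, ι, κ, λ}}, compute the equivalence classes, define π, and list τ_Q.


X/∼ = {[η=κ], [θ=ι], [λ]}; |τ_Q| = 6.

Equivalence classes: [η=κ], [θ=ι], [λ].
Quotient map π: X → X/∼ sends η ↦ [η=κ], θ ↦ [θ=ι], ι ↦ [θ=ι], κ ↦ [η=κ], λ ↦ [λ].
For each subset V ⊆ X/∼, compute π^{-1}(V) ⊆ X and check whether π^{-1}(V) ∈ τ. V is open in τ_Q iff π^{-1}(V) ∈ τ.
  V = {}: π^{-1}(V) = ∅ ∈ τ ✓.
  V = {[η=κ]}: π^{-1}(V) = {η, κ} ∈ τ ✓.
  V = {[θ=ι]}: π^{-1}(V) = {θ, ι} ∈ τ ✓.
  V = {[η=κ], [θ=ι]}: π^{-1}(V) = {η, θ, ι, κ} ∈ τ ✓.
  V = {[λ]}: π^{-1}(V) = {λ} ∉ τ ✗.
  V = {[η=κ], [λ]}: π^{-1}(V) = {η, κ, λ} ∈ τ ✓.
  V = {[θ=ι], [λ]}: π^{-1}(V) = {θ, ι, λ} ∉ τ ✗.
  V = {[η=κ], [θ=ι], [λ]}: π^{-1}(V) = {η, θ, ι, κ, λ} ∈ τ ✓.
Open sets in the quotient: τ_Q = {{}, {[η=κ]}, {[θ=ι]}, {[η=κ], [θ=ι]}, {[η=κ], [λ]}, {[η=κ], [θ=ι], [λ]}} (6 elements).


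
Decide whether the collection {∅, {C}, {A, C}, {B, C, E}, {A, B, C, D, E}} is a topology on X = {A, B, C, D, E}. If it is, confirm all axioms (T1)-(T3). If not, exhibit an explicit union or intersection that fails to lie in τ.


τ is NOT a topology on X.

Axiom (T1): ∅ ∈ τ? Yes; X ∈ τ? Yes.
Axiom (T2/T3): check pairwise unions and intersections of members of τ.
Counterexample for (T2): {A, C} ∪ {B, C, E} = {A, B, C, E} ∉ τ. Therefore τ is NOT a topology.


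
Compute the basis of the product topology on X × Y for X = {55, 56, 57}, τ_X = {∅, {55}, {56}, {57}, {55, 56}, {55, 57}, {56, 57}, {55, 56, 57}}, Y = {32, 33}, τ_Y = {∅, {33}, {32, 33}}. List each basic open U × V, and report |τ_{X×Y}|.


Basis B = {∅ × ∅, {55} × {33}, {56} × {33}, {57} × {33}, {55} × {32, 33}, {55, 56} × {33}, {55, 57} × {33}, {56} × {32, 33}, {56, 57} × {33}, {57} × {32, 33}, {55, 56, 57} × {33}, {55, 56} × {32, 33}, {55, 57} × {32, 33}, {56, 57} × {32, 33}, {55, 56, 57} × {32, 33}}; |τ_{X×Y}| = 27.

Enumerate products U × V with U ∈ τ_X, V ∈ τ_Y (deduplicated):
  ∅ × ∅ = {} (∅)
  {55} × {33} = {(55,33)}
  {56} × {33} = {(56,33)}
  {57} × {33} = {(57,33)}
  {55} × {32, 33} = {(55,32), (55,33)}
  {55, 56} × {33} = {(55,33), (56,33)}
  {55, 57} × {33} = {(55,33), (57,33)}
  {56} × {32, 33} = {(56,32), (56,33)}
  {56, 57} × {33} = {(56,33), (57,33)}
  {57} × {32, 33} = {(57,32), (57,33)}
  {55, 56, 57} × {33} = {(55,33), (56,33), (57,33)}
  {55, 56} × {32, 33} = {(55,32), (55,33), (56,32), (56,33)}
  {55, 57} × {32, 33} = {(55,32), (55,33), (57,32), (57,33)}
  {56, 57} × {32, 33} = {(56,32), (56,33), (57,32), (57,33)}
  {55, 56, 57} × {32, 33} = {(55,32), (55,33), (56,32), (56,33), (57,32), (57,33)}
These 15 distinct sets form the basis B.
Close under arbitrary unions to get τ_{X×Y}; counting gives |τ_{X×Y}| = 27.


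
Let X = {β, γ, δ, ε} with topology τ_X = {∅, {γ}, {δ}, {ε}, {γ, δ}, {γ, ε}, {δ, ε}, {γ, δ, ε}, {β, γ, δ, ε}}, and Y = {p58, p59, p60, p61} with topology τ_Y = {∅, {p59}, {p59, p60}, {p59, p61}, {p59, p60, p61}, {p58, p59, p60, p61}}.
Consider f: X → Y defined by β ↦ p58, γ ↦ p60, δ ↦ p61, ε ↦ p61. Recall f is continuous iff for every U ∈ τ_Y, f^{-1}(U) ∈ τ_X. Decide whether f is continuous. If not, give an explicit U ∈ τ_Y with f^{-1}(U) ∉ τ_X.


f IS continuous.

Compute f^{-1}(U) for each U ∈ τ_Y:
  U = ∅: f^{-1}(U) = ∅ ∈ τ_X ✓.
  U = {p59}: f^{-1}(U) = ∅ ∈ τ_X ✓.
  U = {p59, p60}: f^{-1}(U) = {γ} ∈ τ_X ✓.
  U = {p59, p61}: f^{-1}(U) = {δ, ε} ∈ τ_X ✓.
  U = {p59, p60, p61}: f^{-1}(U) = {γ, δ, ε} ∈ τ_X ✓.
  U = {p58, p59, p60, p61}: f^{-1}(U) = {β, γ, δ, ε} ∈ τ_X ✓.
Every preimage lies in τ_X, so f IS continuous.


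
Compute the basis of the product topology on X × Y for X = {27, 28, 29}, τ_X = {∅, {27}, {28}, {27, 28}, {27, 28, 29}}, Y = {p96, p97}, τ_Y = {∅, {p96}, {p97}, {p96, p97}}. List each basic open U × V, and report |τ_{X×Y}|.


Basis B = {∅ × ∅, {27} × {p96}, {27} × {p97}, {28} × {p96}, {28} × {p97}, {27} × {p96, p97}, {27, 28} × {p96}, {27, 28} × {p97}, {28} × {p96, p97}, {27, 28, 29} × {p96}, {27, 28, 29} × {p97}, {27, 28} × {p96, p97}, {27, 28, 29} × {p96, p97}}; |τ_{X×Y}| = 25.

Enumerate products U × V with U ∈ τ_X, V ∈ τ_Y (deduplicated):
  ∅ × ∅ = {} (∅)
  {27} × {p96} = {(27,p96)}
  {27} × {p97} = {(27,p97)}
  {28} × {p96} = {(28,p96)}
  {28} × {p97} = {(28,p97)}
  {27} × {p96, p97} = {(27,p96), (27,p97)}
  {27, 28} × {p96} = {(27,p96), (28,p96)}
  {27, 28} × {p97} = {(27,p97), (28,p97)}
  {28} × {p96, p97} = {(28,p96), (28,p97)}
  {27, 28, 29} × {p96} = {(27,p96), (28,p96), (29,p96)}
  {27, 28, 29} × {p97} = {(27,p97), (28,p97), (29,p97)}
  {27, 28} × {p96, p97} = {(27,p96), (27,p97), (28,p96), (28,p97)}
  {27, 28, 29} × {p96, p97} = {(27,p96), (27,p97), (28,p96), (28,p97), (29,p96), (29,p97)}
These 13 distinct sets form the basis B.
Close under arbitrary unions to get τ_{X×Y}; counting gives |τ_{X×Y}| = 25.


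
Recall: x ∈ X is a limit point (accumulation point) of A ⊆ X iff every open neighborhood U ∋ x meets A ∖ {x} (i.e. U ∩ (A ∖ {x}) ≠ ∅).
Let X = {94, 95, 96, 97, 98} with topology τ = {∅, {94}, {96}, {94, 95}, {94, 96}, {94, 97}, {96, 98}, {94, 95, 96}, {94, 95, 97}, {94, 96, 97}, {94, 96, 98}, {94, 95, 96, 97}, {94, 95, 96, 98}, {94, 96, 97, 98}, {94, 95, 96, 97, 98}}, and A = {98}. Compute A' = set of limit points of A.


A' = ∅

For each x ∈ X, list the open sets U ∈ τ with x ∈ U, then check whether U ∩ (A ∖ {x}) ≠ ∅ for every such U.
  x = 94: open {94} ∋ x has {94} ∩ (A ∖ {94}) = ∅, so x is NOT a limit point.
  x = 95: open {94, 95} ∋ x has {94, 95} ∩ (A ∖ {95}) = ∅, so x is NOT a limit point.
  x = 96: open {96} ∋ x has {96} ∩ (A ∖ {96}) = ∅, so x is NOT a limit point.
  x = 97: open {94, 97} ∋ x has {94, 97} ∩ (A ∖ {97}) = ∅, so x is NOT a limit point.
  x = 98: open {96, 98} ∋ x has {96, 98} ∩ (A ∖ {98}) = ∅, so x is NOT a limit point.
Collecting: A' = ∅.


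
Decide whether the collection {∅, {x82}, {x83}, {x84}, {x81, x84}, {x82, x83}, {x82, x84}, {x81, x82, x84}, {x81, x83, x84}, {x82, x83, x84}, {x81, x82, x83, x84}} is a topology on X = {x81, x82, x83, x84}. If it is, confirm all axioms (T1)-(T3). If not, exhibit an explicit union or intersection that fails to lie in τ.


τ is NOT a topology on X.

Axiom (T1): ∅ ∈ τ? Yes; X ∈ τ? Yes.
Axiom (T2/T3): check pairwise unions and intersections of members of τ.
Counterexample for (T2): {x83} ∪ {x84} = {x83, x84} ∉ τ. Therefore τ is NOT a topology.


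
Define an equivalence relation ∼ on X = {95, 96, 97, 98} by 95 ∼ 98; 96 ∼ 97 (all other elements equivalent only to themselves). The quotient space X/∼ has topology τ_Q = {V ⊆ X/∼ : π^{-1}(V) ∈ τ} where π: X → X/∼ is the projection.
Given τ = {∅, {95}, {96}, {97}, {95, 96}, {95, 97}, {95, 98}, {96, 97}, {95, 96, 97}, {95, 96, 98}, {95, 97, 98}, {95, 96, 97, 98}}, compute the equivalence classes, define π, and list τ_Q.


X/∼ = {[95=98], [96=97]}; |τ_Q| = 4.

Equivalence classes: [95=98], [96=97].
Quotient map π: X → X/∼ sends 95 ↦ [95=98], 96 ↦ [96=97], 97 ↦ [96=97], 98 ↦ [95=98].
For each subset V ⊆ X/∼, compute π^{-1}(V) ⊆ X and check whether π^{-1}(V) ∈ τ. V is open in τ_Q iff π^{-1}(V) ∈ τ.
  V = {}: π^{-1}(V) = ∅ ∈ τ ✓.
  V = {[95=98]}: π^{-1}(V) = {95, 98} ∈ τ ✓.
  V = {[96=97]}: π^{-1}(V) = {96, 97} ∈ τ ✓.
  V = {[95=98], [96=97]}: π^{-1}(V) = {95, 96, 97, 98} ∈ τ ✓.
Open sets in the quotient: τ_Q = {{}, {[95=98]}, {[96=97]}, {[95=98], [96=97]}} (4 elements).


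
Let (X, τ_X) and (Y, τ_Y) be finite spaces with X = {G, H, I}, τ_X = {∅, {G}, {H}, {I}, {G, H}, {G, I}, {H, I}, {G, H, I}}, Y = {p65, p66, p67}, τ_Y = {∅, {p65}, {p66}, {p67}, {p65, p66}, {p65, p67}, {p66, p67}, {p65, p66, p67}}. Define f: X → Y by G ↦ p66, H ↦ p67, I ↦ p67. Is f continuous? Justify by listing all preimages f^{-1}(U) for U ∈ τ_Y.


f IS continuous.

Compute f^{-1}(U) for each U ∈ τ_Y:
  U = ∅: f^{-1}(U) = ∅ ∈ τ_X ✓.
  U = {p65}: f^{-1}(U) = ∅ ∈ τ_X ✓.
  U = {p66}: f^{-1}(U) = {G} ∈ τ_X ✓.
  U = {p67}: f^{-1}(U) = {H, I} ∈ τ_X ✓.
  U = {p65, p66}: f^{-1}(U) = {G} ∈ τ_X ✓.
  U = {p65, p67}: f^{-1}(U) = {H, I} ∈ τ_X ✓.
  U = {p66, p67}: f^{-1}(U) = {G, H, I} ∈ τ_X ✓.
  U = {p65, p66, p67}: f^{-1}(U) = {G, H, I} ∈ τ_X ✓.
Every preimage lies in τ_X, so f IS continuous.


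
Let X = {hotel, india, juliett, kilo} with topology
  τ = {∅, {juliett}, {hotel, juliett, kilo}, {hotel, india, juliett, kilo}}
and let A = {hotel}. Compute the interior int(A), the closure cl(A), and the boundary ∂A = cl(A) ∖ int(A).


int(A) = ∅, cl(A) = {hotel, india, kilo}, ∂A = {hotel, india, kilo}.

Closed sets in (X, τ) are complements of opens:
  closed(X, τ) = {∅, {india}, {hotel, india, kilo}, {hotel, india, juliett, kilo}}.
int(A) = ⋃ {U ∈ τ : U ⊆ A}. Opens contained in A: ∅.
Taking the union of these: int(A) = ∅.
cl(A) = ⋂ {C closed : A ⊆ C}. Closed sets containing A: {hotel, india, kilo}, {hotel, india, juliett, kilo}.
Intersecting these: cl(A) = {hotel, india, kilo}.
∂A = cl(A) ∖ int(A) = {hotel, india, kilo} ∖ ∅ = {hotel, india, kilo}.


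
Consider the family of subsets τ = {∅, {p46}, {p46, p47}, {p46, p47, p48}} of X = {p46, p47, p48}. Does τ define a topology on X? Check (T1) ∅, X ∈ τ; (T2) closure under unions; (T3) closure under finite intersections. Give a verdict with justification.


τ IS a topology on X.

Axiom (T1): ∅ ∈ τ? Yes; X ∈ τ? Yes.
Axiom (T2/T3): check pairwise unions and intersections of members of τ.
All pairwise intersections and unions checked — each lies in τ. Therefore τ satisfies (T1), (T2), (T3): it IS a topology on X.


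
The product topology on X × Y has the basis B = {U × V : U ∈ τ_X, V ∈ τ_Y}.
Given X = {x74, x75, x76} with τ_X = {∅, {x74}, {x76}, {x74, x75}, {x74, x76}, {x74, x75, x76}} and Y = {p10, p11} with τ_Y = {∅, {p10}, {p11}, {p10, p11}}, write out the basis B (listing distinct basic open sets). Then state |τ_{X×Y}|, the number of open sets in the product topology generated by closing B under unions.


Basis B = {∅ × ∅, {x74} × {p10}, {x74} × {p11}, {x76} × {p10}, {x76} × {p11}, {x74} × {p10, p11}, {x74, x75} × {p10}, {x74, x76} × {p10}, {x74, x75} × {p11}, {x74, x76} × {p11}, {x76} × {p10, p11}, {x74, x75, x76} × {p10}, {x74, x75, x76} × {p11}, {x74, x75} × {p10, p11}, {x74, x76} × {p10, p11}, {x74, x75, x76} × {p10, p11}}; |τ_{X×Y}| = 36.

Enumerate products U × V with U ∈ τ_X, V ∈ τ_Y (deduplicated):
  ∅ × ∅ = {} (∅)
  {x74} × {p10} = {(x74,p10)}
  {x74} × {p11} = {(x74,p11)}
  {x76} × {p10} = {(x76,p10)}
  {x76} × {p11} = {(x76,p11)}
  {x74} × {p10, p11} = {(x74,p10), (x74,p11)}
  {x74, x75} × {p10} = {(x74,p10), (x75,p10)}
  {x74, x76} × {p10} = {(x74,p10), (x76,p10)}
  {x74, x75} × {p11} = {(x74,p11), (x75,p11)}
  {x74, x76} × {p11} = {(x74,p11), (x76,p11)}
  {x76} × {p10, p11} = {(x76,p10), (x76,p11)}
  {x74, x75, x76} × {p10} = {(x74,p10), (x75,p10), (x76,p10)}
  {x74, x75, x76} × {p11} = {(x74,p11), (x75,p11), (x76,p11)}
  {x74, x75} × {p10, p11} = {(x74,p10), (x74,p11), (x75,p10), (x75,p11)}
  {x74, x76} × {p10, p11} = {(x74,p10), (x74,p11), (x76,p10), (x76,p11)}
  {x74, x75, x76} × {p10, p11} = {(x74,p10), (x74,p11), (x75,p10), (x75,p11), (x76,p10), (x76,p11)}
These 16 distinct sets form the basis B.
Close under arbitrary unions to get τ_{X×Y}; counting gives |τ_{X×Y}| = 36.


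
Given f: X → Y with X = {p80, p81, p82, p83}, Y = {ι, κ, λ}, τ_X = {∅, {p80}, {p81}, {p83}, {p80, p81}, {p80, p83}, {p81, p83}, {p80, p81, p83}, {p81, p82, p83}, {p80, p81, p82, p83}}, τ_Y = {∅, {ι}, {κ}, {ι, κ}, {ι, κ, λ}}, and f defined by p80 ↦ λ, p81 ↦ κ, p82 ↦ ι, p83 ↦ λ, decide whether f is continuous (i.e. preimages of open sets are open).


f is NOT continuous.

Compute f^{-1}(U) for each U ∈ τ_Y:
  U = ∅: f^{-1}(U) = ∅ ∈ τ_X ✓.
  U = {ι}: f^{-1}(U) = {p82} ∉ τ_X ✗.
  U = {κ}: f^{-1}(U) = {p81} ∈ τ_X ✓.
  U = {ι, κ}: f^{-1}(U) = {p81, p82} ∉ τ_X ✗.
  U = {ι, κ, λ}: f^{-1}(U) = {p80, p81, p82, p83} ∈ τ_X ✓.
Found U = {ι} with f^{-1}(U) = {p82} not in τ_X. Therefore f is NOT continuous.


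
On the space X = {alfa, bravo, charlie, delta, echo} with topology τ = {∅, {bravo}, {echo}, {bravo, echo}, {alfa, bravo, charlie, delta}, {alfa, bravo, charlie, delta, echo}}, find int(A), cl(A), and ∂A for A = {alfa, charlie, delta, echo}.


int(A) = {echo}, cl(A) = {alfa, charlie, delta, echo}, ∂A = {alfa, charlie, delta}.

Closed sets in (X, τ) are complements of opens:
  closed(X, τ) = {∅, {echo}, {alfa, charlie, delta}, {alfa, bravo, charlie, delta}, {alfa, charlie, delta, echo}, {alfa, bravo, charlie, delta, echo}}.
int(A) = ⋃ {U ∈ τ : U ⊆ A}. Opens contained in A: ∅, {echo}.
Taking the union of these: int(A) = {echo}.
cl(A) = ⋂ {C closed : A ⊆ C}. Closed sets containing A: {alfa, charlie, delta, echo}, {alfa, bravo, charlie, delta, echo}.
Intersecting these: cl(A) = {alfa, charlie, delta, echo}.
∂A = cl(A) ∖ int(A) = {alfa, charlie, delta, echo} ∖ {echo} = {alfa, charlie, delta}.


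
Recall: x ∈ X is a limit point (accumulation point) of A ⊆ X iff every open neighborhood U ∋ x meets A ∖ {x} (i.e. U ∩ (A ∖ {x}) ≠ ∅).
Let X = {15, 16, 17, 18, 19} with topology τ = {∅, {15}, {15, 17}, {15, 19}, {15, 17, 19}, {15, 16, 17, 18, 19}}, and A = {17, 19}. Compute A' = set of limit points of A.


A' = {16, 18}

For each x ∈ X, list the open sets U ∈ τ with x ∈ U, then check whether U ∩ (A ∖ {x}) ≠ ∅ for every such U.
  x = 15: open {15} ∋ x has {15} ∩ (A ∖ {15}) = ∅, so x is NOT a limit point.
  x = 16: opens ∋ x are {15, 16, 17, 18, 19}; each meets A ∖ {16}, so x IS a limit point.
  x = 17: open {15, 17} ∋ x has {15, 17} ∩ (A ∖ {17}) = ∅, so x is NOT a limit point.
  x = 18: opens ∋ x are {15, 16, 17, 18, 19}; each meets A ∖ {18}, so x IS a limit point.
  x = 19: open {15, 19} ∋ x has {15, 19} ∩ (A ∖ {19}) = ∅, so x is NOT a limit point.
Collecting: A' = {16, 18}.


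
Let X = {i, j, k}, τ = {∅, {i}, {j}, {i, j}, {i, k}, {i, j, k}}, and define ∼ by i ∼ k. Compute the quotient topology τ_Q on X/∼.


X/∼ = {[i=k], [j]}; |τ_Q| = 4.

Equivalence classes: [i=k], [j].
Quotient map π: X → X/∼ sends i ↦ [i=k], j ↦ [j], k ↦ [i=k].
For each subset V ⊆ X/∼, compute π^{-1}(V) ⊆ X and check whether π^{-1}(V) ∈ τ. V is open in τ_Q iff π^{-1}(V) ∈ τ.
  V = {}: π^{-1}(V) = ∅ ∈ τ ✓.
  V = {[i=k]}: π^{-1}(V) = {i, k} ∈ τ ✓.
  V = {[j]}: π^{-1}(V) = {j} ∈ τ ✓.
  V = {[i=k], [j]}: π^{-1}(V) = {i, j, k} ∈ τ ✓.
Open sets in the quotient: τ_Q = {{}, {[i=k]}, {[j]}, {[i=k], [j]}} (4 elements).


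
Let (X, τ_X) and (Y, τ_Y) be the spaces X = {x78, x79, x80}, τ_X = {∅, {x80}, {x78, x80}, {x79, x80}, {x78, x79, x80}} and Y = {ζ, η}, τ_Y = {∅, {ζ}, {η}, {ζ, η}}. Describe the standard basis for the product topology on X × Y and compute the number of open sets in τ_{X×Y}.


Basis B = {∅ × ∅, {x80} × {ζ}, {x80} × {η}, {x78, x80} × {ζ}, {x78, x80} × {η}, {x79, x80} × {ζ}, {x79, x80} × {η}, {x80} × {ζ, η}, {x78, x79, x80} × {ζ}, {x78, x79, x80} × {η}, {x78, x80} × {ζ, η}, {x79, x80} × {ζ, η}, {x78, x79, x80} × {ζ, η}}; |τ_{X×Y}| = 25.

Enumerate products U × V with U ∈ τ_X, V ∈ τ_Y (deduplicated):
  ∅ × ∅ = {} (∅)
  {x80} × {ζ} = {(x80,ζ)}
  {x80} × {η} = {(x80,η)}
  {x78, x80} × {ζ} = {(x78,ζ), (x80,ζ)}
  {x78, x80} × {η} = {(x78,η), (x80,η)}
  {x79, x80} × {ζ} = {(x79,ζ), (x80,ζ)}
  {x79, x80} × {η} = {(x79,η), (x80,η)}
  {x80} × {ζ, η} = {(x80,ζ), (x80,η)}
  {x78, x79, x80} × {ζ} = {(x78,ζ), (x79,ζ), (x80,ζ)}
  {x78, x79, x80} × {η} = {(x78,η), (x79,η), (x80,η)}
  {x78, x80} × {ζ, η} = {(x78,ζ), (x78,η), (x80,ζ), (x80,η)}
  {x79, x80} × {ζ, η} = {(x79,ζ), (x79,η), (x80,ζ), (x80,η)}
  {x78, x79, x80} × {ζ, η} = {(x78,ζ), (x78,η), (x79,ζ), (x79,η), (x80,ζ), (x80,η)}
These 13 distinct sets form the basis B.
Close under arbitrary unions to get τ_{X×Y}; counting gives |τ_{X×Y}| = 25.
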